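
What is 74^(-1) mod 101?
86

gcd(74, 101) = 1, so the inverse exists.
Extended Euclidean algorithm on (101, 74):
101 = 1 × 74 + 27  ⟹  27 = (1)·101 + (-1)·74
74 = 2 × 27 + 20  ⟹  20 = (-2)·101 + (3)·74
27 = 1 × 20 + 7  ⟹  7 = (3)·101 + (-4)·74
20 = 2 × 7 + 6  ⟹  6 = (-8)·101 + (11)·74
7 = 1 × 6 + 1  ⟹  1 = (11)·101 + (-15)·74
So (-15)·74 ≡ 1 (mod 101), i.e. 74^(-1) ≡ -15 ≡ 86 (mod 101).
Check: 74 × 86 = 6364 ≡ 1 (mod 101)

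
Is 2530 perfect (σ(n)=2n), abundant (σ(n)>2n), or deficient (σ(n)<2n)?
abundant

Proper divisors of 2530: sum = 1 + 2 + 5 + 10 + 11 + 22 + 23 + 46 + 55 + 110 + 115 + 230 + 253 + 506 + 1265 = 2654
Since 2654 > 2530, 2530 is abundant.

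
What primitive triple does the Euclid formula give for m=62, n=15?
(3619, 1860, 4069)

Euclid's formula: a = m² - n², b = 2mn, c = m² + n²
m = 62, n = 15
a = 62² - 15² = 3844 - 225 = 3619
b = 2 × 62 × 15 = 1860
c = 62² + 15² = 3844 + 225 = 4069
Verification: 3619² + 1860² = 13097161 + 3459600 = 16556761 = 4069² ✓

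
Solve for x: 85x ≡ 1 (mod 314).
133

gcd(85, 314) = 1, so the inverse exists.
Extended Euclidean algorithm on (314, 85):
314 = 3 × 85 + 59  ⟹  59 = (1)·314 + (-3)·85
85 = 1 × 59 + 26  ⟹  26 = (-1)·314 + (4)·85
59 = 2 × 26 + 7  ⟹  7 = (3)·314 + (-11)·85
26 = 3 × 7 + 5  ⟹  5 = (-10)·314 + (37)·85
7 = 1 × 5 + 2  ⟹  2 = (13)·314 + (-48)·85
5 = 2 × 2 + 1  ⟹  1 = (-36)·314 + (133)·85
So (133)·85 ≡ 1 (mod 314), i.e. 85^(-1) ≡ 133 (mod 314).
Check: 85 × 133 = 11305 ≡ 1 (mod 314)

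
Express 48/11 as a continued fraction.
[4; 2, 1, 3]

Euclidean algorithm steps:
48 = 4 × 11 + 4
11 = 2 × 4 + 3
4 = 1 × 3 + 1
3 = 3 × 1 + 0
Continued fraction: [4; 2, 1, 3]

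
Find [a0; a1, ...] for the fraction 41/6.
[6; 1, 5]

Euclidean algorithm steps:
41 = 6 × 6 + 5
6 = 1 × 5 + 1
5 = 5 × 1 + 0
Continued fraction: [6; 1, 5]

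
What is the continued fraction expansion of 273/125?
[2; 5, 2, 3, 3]

Euclidean algorithm steps:
273 = 2 × 125 + 23
125 = 5 × 23 + 10
23 = 2 × 10 + 3
10 = 3 × 3 + 1
3 = 3 × 1 + 0
Continued fraction: [2; 5, 2, 3, 3]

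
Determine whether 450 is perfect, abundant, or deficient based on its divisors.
abundant

Proper divisors of 450: sum = 1 + 2 + 3 + 5 + 6 + 9 + 10 + 15 + ... + 75 + 90 + 150 + 225 (17 divisors) = 759
Since 759 > 450, 450 is abundant.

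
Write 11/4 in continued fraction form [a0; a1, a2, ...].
[2; 1, 3]

Euclidean algorithm steps:
11 = 2 × 4 + 3
4 = 1 × 3 + 1
3 = 3 × 1 + 0
Continued fraction: [2; 1, 3]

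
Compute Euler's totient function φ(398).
198

398 = 2 × 199
φ(n) = n × ∏(1 - 1/p) for each prime p dividing n
φ(398) = 398 × (1 - 1/2) × (1 - 1/199) = 198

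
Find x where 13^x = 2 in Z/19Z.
11

Baby-step giant-step with step n = ⌈√19⌉ = 5.
Baby steps 13^j mod 19 (j:value) for j=0..4: 0:1, 1:13, 2:17, 3:12, 4:4.
Giant-step multiplier: 13^(-5) ≡ 13^(18-5) = 13^13 ≡ 15 (mod 19).
Giant steps γ_i = 2·15^i mod 19: γ_0=2, γ_1=11, γ_2=13 (in table at j=1).
x = i·n + j = 2·5 + 1 = 11.
Check: 13^11 ≡ 2 (mod 19).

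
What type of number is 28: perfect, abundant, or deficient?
perfect

Proper divisors of 28: sum = 1 + 2 + 4 + 7 + 14 = 28
Since 28 = 28, 28 is perfect.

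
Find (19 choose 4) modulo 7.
5

Using Lucas' theorem:
Write n=19 and k=4 in base 7:
n in base 7: [2, 5]
k in base 7: [0, 4]
C(19,4) mod 7 = ∏ C(n_i, k_i) mod 7
Digit binomials (mod 7): C(2,0) = 1; C(5,4) = 5
Product: 1 × 5 = 5 ≡ 5 (mod 7)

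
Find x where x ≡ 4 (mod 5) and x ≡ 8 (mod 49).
204

Using Chinese Remainder Theorem:
M = 5 × 49 = 245
M1 = 49, M2 = 5
y1 = 49^(-1) mod 5 = 4
y2 = 5^(-1) mod 49 = 10
x = (4×49×4 + 8×5×10) mod 245 = 204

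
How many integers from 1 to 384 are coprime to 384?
128

384 = 2^7 × 3
φ(n) = n × ∏(1 - 1/p) for each prime p dividing n
φ(384) = 384 × (1 - 1/2) × (1 - 1/3) = 128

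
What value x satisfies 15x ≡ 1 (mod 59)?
4

gcd(15, 59) = 1, so the inverse exists.
Extended Euclidean algorithm on (59, 15):
59 = 3 × 15 + 14  ⟹  14 = (1)·59 + (-3)·15
15 = 1 × 14 + 1  ⟹  1 = (-1)·59 + (4)·15
So (4)·15 ≡ 1 (mod 59), i.e. 15^(-1) ≡ 4 (mod 59).
Check: 15 × 4 = 60 ≡ 1 (mod 59)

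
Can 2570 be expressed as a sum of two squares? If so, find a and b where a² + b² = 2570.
13² + 49² (a=13, b=49)

Factorization: 2570 = 2 × 5 × 257
By Fermat: n is sum of two squares iff every prime p ≡ 3 (mod 4) appears to even power.
All primes ≡ 3 (mod 4) appear to even power.
Search a = 0, 1, 2, … for 2570 - a² a perfect square: first hit at a = 13: 2570 - 169 = 2401 = 49².
2570 = 13² + 49² = 169 + 2401 ✓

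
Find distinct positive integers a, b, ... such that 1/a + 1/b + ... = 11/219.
1/20 + 1/4380

Greedy algorithm:
11/219: ceiling(219/11) = 20, use 1/20
1/4380: ceiling(4380/1) = 4380, use 1/4380
Result: 11/219 = 1/20 + 1/4380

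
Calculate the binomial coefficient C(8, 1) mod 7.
1

Using Lucas' theorem:
Write n=8 and k=1 in base 7:
n in base 7: [1, 1]
k in base 7: [0, 1]
C(8,1) mod 7 = ∏ C(n_i, k_i) mod 7
Digit binomials (mod 7): C(1,0) = 1; C(1,1) = 1
Product: 1 × 1 = 1 ≡ 1 (mod 7)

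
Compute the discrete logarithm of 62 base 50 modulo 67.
42

Baby-step giant-step with step n = ⌈√67⌉ = 9.
Baby steps 50^j mod 67 (j:value) for j=0..8: 0:1, 1:50, 2:21, 3:45, 4:39, 5:7, 6:15, 7:13, 8:47.
Giant-step multiplier: 50^(-9) ≡ 50^(66-9) = 50^57 ≡ 27 (mod 67).
Giant steps γ_i = 62·27^i mod 67: γ_0=62, γ_1=66, γ_2=40, γ_3=8, γ_4=15 (in table at j=6).
x = i·n + j = 4·9 + 6 = 42.
Check: 50^42 ≡ 62 (mod 67).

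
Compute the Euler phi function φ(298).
148

298 = 2 × 149
φ(n) = n × ∏(1 - 1/p) for each prime p dividing n
φ(298) = 298 × (1 - 1/2) × (1 - 1/149) = 148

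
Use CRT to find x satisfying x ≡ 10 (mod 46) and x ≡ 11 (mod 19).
562

Using Chinese Remainder Theorem:
M = 46 × 19 = 874
M1 = 19, M2 = 46
y1 = 19^(-1) mod 46 = 17
y2 = 46^(-1) mod 19 = 12
x = (10×19×17 + 11×46×12) mod 874 = 562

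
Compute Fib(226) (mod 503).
439

Matrix identity: Q^n = [[F_(n+1), F_n], [F_n, F_(n-1)]] with Q = [[1,1],[1,0]].
n = 226 = 11100010₂. Square-and-multiply, entries mod 503:
Q^1 = [[1,1],[1,0]]
Q^3 = (Q^1)²·Q = [[3,2],[2,1]]
Q^7 = (Q^3)²·Q = [[21,13],[13,8]]
Q^14 = (Q^7)² = [[107,377],[377,233]]
Q^28 = (Q^14)² = [[163,418],[418,248]]
Q^56 = (Q^28)² = [[93,275],[275,321]]
Q^113 = (Q^56)²·Q = [[445,273],[273,172]]
Q^226 = (Q^113)² = [[431,439],[439,495]]
F_226 mod 503 = Q^226[0][1] = 439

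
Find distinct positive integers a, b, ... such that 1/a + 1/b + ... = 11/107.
1/10 + 1/357 + 1/381990

Greedy algorithm:
11/107: ceiling(107/11) = 10, use 1/10
3/1070: ceiling(1070/3) = 357, use 1/357
1/381990: ceiling(381990/1) = 381990, use 1/381990
Result: 11/107 = 1/10 + 1/357 + 1/381990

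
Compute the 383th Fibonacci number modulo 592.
113

Matrix identity: Q^n = [[F_(n+1), F_n], [F_n, F_(n-1)]] with Q = [[1,1],[1,0]].
n = 383 = 101111111₂. Square-and-multiply, entries mod 592:
Q^1 = [[1,1],[1,0]]
Q^2 = (Q^1)² = [[2,1],[1,1]]
Q^5 = (Q^2)²·Q = [[8,5],[5,3]]
Q^11 = (Q^5)²·Q = [[144,89],[89,55]]
Q^23 = (Q^11)²·Q = [[192,241],[241,543]]
Q^47 = (Q^23)²·Q = [[352,225],[225,127]]
Q^95 = (Q^47)²·Q = [[512,481],[481,31]]
Q^191 = (Q^95)²·Q = [[480,369],[369,111]]
Q^383 = (Q^191)²·Q = [[336,113],[113,223]]
F_383 mod 592 = Q^383[0][1] = 113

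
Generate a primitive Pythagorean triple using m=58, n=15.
(3139, 1740, 3589)

Euclid's formula: a = m² - n², b = 2mn, c = m² + n²
m = 58, n = 15
a = 58² - 15² = 3364 - 225 = 3139
b = 2 × 58 × 15 = 1740
c = 58² + 15² = 3364 + 225 = 3589
Verification: 3139² + 1740² = 9853321 + 3027600 = 12880921 = 3589² ✓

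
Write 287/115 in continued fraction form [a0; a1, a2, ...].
[2; 2, 57]

Euclidean algorithm steps:
287 = 2 × 115 + 57
115 = 2 × 57 + 1
57 = 57 × 1 + 0
Continued fraction: [2; 2, 57]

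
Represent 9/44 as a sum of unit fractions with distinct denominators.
1/5 + 1/220

Greedy algorithm:
9/44: ceiling(44/9) = 5, use 1/5
1/220: ceiling(220/1) = 220, use 1/220
Result: 9/44 = 1/5 + 1/220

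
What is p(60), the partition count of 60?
966467

p(n) counts ways to write n as a sum of positive integers (order ignored).
Euler's pentagonal recurrence: p(k) = p(k-1) + p(k-2) - p(k-5) - p(k-7) + p(k-12) + p(k-15) - ... (offsets j(3j∓1)/2, signs ++--, p(0)=1, p(<0)=0).
DP table for k = 0..59: p(0)=1, p(1)=1, p(2)=2, p(3)=3, p(4)=5, p(5)=7, p(6)=11, p(7)=15, p(8)=22, p(9)=30, p(10)=42, p(11)=56, p(12)=77, p(13)=101, p(14)=135, p(15)=176, p(16)=231, p(17)=297, p(18)=385, p(19)=490, p(20)=627, p(21)=792, p(22)=1002, p(23)=1255, p(24)=1575, p(25)=1958, p(26)=2436, p(27)=3010, p(28)=3718, p(29)=4565, p(30)=5604, p(31)=6842, p(32)=8349, p(33)=10143, p(34)=12310, p(35)=14883, p(36)=17977, p(37)=21637, p(38)=26015, p(39)=31185, p(40)=37338, p(41)=44583, p(42)=53174, p(43)=63261, p(44)=75175, p(45)=89134, p(46)=105558, p(47)=124754, p(48)=147273, p(49)=173525, p(50)=204226, p(51)=239943, p(52)=281589, p(53)=329931, p(54)=386155, p(55)=451276, p(56)=526823, p(57)=614154, p(58)=715220, p(59)=831820.
Final step: p(60) = p(59) + p(58) - p(55) - p(53) + p(48) + p(45) - p(38) - p(34) + p(25) + p(20) - p(9) - p(3)
= 831820 + 715220 - 451276 - 329931 + 147273 + 89134 - 26015 - 12310 + 1958 + 627 - 30 - 3
= 966467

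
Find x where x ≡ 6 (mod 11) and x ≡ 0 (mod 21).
105

Using Chinese Remainder Theorem:
M = 11 × 21 = 231
M1 = 21, M2 = 11
y1 = 21^(-1) mod 11 = 10
y2 = 11^(-1) mod 21 = 2
x = (6×21×10 + 0×11×2) mod 231 = 105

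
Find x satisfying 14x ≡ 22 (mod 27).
x ≡ 17 (mod 27)

gcd(14, 27) = 1, which divides 22, so solutions exist.
Find 14^(-1) mod 27 by the extended Euclidean algorithm:
27 = 1 × 14 + 13  ⟹  13 = (1)·27 + (-1)·14
14 = 1 × 13 + 1  ⟹  1 = (-1)·27 + (2)·14
So (2)·14 ≡ 1 (mod 27), i.e. 14^(-1) ≡ 2 (mod 27).
x ≡ 2 × 22 = 44 ≡ 17 (mod 27).
Check: 14 × 17 = 238 ≡ 22 (mod 27).
Unique solution: x ≡ 17 (mod 27)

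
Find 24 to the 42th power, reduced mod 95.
26

Repeated squaring. Binary of 42 = 101010.
24^1 ≡ 24 (mod 95); 24^2 ≡ 6 (mod 95); 24^4 ≡ 36 (mod 95); 24^8 ≡ 61 (mod 95); 24^16 ≡ 16 (mod 95); 24^32 ≡ 66 (mod 95)
24^42 = 24^2 × 24^8 × 24^32 ≡ 26 (mod 95)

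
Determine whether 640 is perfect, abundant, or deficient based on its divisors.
abundant

Proper divisors of 640: sum = 1 + 2 + 4 + 5 + 8 + 10 + 16 + 20 + 32 + 40 + 64 + 80 + 128 + 160 + 320 = 890
Since 890 > 640, 640 is abundant.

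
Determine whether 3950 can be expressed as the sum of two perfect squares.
Not possible

Factorization: 3950 = 2 × 5^2 × 79
By Fermat: n is sum of two squares iff every prime p ≡ 3 (mod 4) appears to even power.
Prime(s) ≡ 3 (mod 4) with odd exponent: [(79, 1)]
Therefore 3950 cannot be expressed as a² + b².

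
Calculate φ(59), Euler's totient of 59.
58

59 = 59
φ(n) = n × ∏(1 - 1/p) for each prime p dividing n
φ(59) = 59 × (1 - 1/59) = 58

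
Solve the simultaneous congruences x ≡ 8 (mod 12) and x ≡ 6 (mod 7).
20

Using Chinese Remainder Theorem:
M = 12 × 7 = 84
M1 = 7, M2 = 12
y1 = 7^(-1) mod 12 = 7
y2 = 12^(-1) mod 7 = 3
x = (8×7×7 + 6×12×3) mod 84 = 20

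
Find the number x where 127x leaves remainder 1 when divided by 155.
83

gcd(127, 155) = 1, so the inverse exists.
Extended Euclidean algorithm on (155, 127):
155 = 1 × 127 + 28  ⟹  28 = (1)·155 + (-1)·127
127 = 4 × 28 + 15  ⟹  15 = (-4)·155 + (5)·127
28 = 1 × 15 + 13  ⟹  13 = (5)·155 + (-6)·127
15 = 1 × 13 + 2  ⟹  2 = (-9)·155 + (11)·127
13 = 6 × 2 + 1  ⟹  1 = (59)·155 + (-72)·127
So (-72)·127 ≡ 1 (mod 155), i.e. 127^(-1) ≡ -72 ≡ 83 (mod 155).
Check: 127 × 83 = 10541 ≡ 1 (mod 155)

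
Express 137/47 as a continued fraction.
[2; 1, 10, 1, 3]

Euclidean algorithm steps:
137 = 2 × 47 + 43
47 = 1 × 43 + 4
43 = 10 × 4 + 3
4 = 1 × 3 + 1
3 = 3 × 1 + 0
Continued fraction: [2; 1, 10, 1, 3]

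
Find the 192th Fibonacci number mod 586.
264

Matrix identity: Q^n = [[F_(n+1), F_n], [F_n, F_(n-1)]] with Q = [[1,1],[1,0]].
n = 192 = 11000000₂. Square-and-multiply, entries mod 586:
Q^1 = [[1,1],[1,0]]
Q^3 = (Q^1)²·Q = [[3,2],[2,1]]
Q^6 = (Q^3)² = [[13,8],[8,5]]
Q^12 = (Q^6)² = [[233,144],[144,89]]
Q^24 = (Q^12)² = [[17,74],[74,529]]
Q^48 = (Q^24)² = [[491,556],[556,521]]
Q^96 = (Q^48)² = [[549,112],[112,437]]
Q^192 = (Q^96)² = [[435,264],[264,171]]
F_192 mod 586 = Q^192[0][1] = 264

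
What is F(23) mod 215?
62

Matrix identity: Q^n = [[F_(n+1), F_n], [F_n, F_(n-1)]] with Q = [[1,1],[1,0]].
n = 23 = 10111₂. Square-and-multiply, entries mod 215:
Q^1 = [[1,1],[1,0]]
Q^2 = (Q^1)² = [[2,1],[1,1]]
Q^5 = (Q^2)²·Q = [[8,5],[5,3]]
Q^11 = (Q^5)²·Q = [[144,89],[89,55]]
Q^23 = (Q^11)²·Q = [[143,62],[62,81]]
F_23 mod 215 = Q^23[0][1] = 62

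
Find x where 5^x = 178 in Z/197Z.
168

Baby-step giant-step with step n = ⌈√197⌉ = 15.
Baby steps 5^j mod 197 (j:value) for j=0..14: 0:1, 1:5, 2:25, 3:125, 4:34, 5:170, 6:62, 7:113, 8:171, 9:67, 10:138, 11:99, 12:101, 13:111, 14:161.
Giant-step multiplier: 5^(-15) ≡ 5^(196-15) = 5^181 ≡ 58 (mod 197).
Giant steps γ_i = 178·58^i mod 197: γ_0=178, γ_1=80, γ_2=109, γ_3=18, γ_4=59, γ_5=73, γ_6=97, γ_7=110, γ_8=76, γ_9=74, γ_10=155, γ_11=125 (in table at j=3).
x = i·n + j = 11·15 + 3 = 168.
Check: 5^168 ≡ 178 (mod 197).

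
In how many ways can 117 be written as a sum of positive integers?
1327710076

p(n) counts ways to write n as a sum of positive integers (order ignored).
Euler's pentagonal recurrence: p(k) = p(k-1) + p(k-2) - p(k-5) - p(k-7) + p(k-12) + p(k-15) - ... (offsets j(3j∓1)/2, signs ++--, p(0)=1, p(<0)=0).
DP table for k = 0..116: p(0)=1, p(1)=1, p(2)=2, p(3)=3, p(4)=5, p(5)=7, p(6)=11, p(7)=15, p(8)=22, p(9)=30, p(10)=42, p(11)=56, p(12)=77, p(13)=101, p(14)=135, p(15)=176, p(16)=231, p(17)=297, p(18)=385, p(19)=490, p(20)=627, p(21)=792, p(22)=1002, p(23)=1255, p(24)=1575, p(25)=1958, p(26)=2436, p(27)=3010, p(28)=3718, p(29)=4565, p(30)=5604, p(31)=6842, p(32)=8349, p(33)=10143, p(34)=12310, p(35)=14883, p(36)=17977, p(37)=21637, p(38)=26015, p(39)=31185, p(40)=37338, p(41)=44583, p(42)=53174, p(43)=63261, p(44)=75175, p(45)=89134, p(46)=105558, p(47)=124754, p(48)=147273, p(49)=173525, p(50)=204226, p(51)=239943, p(52)=281589, p(53)=329931, p(54)=386155, p(55)=451276, p(56)=526823, p(57)=614154, p(58)=715220, p(59)=831820, p(60)=966467, p(61)=1121505, p(62)=1300156, p(63)=1505499, p(64)=1741630, p(65)=2012558, p(66)=2323520, p(67)=2679689, p(68)=3087735, p(69)=3554345, p(70)=4087968, p(71)=4697205, p(72)=5392783, p(73)=6185689, p(74)=7089500, p(75)=8118264, p(76)=9289091, p(77)=10619863, p(78)=12132164, p(79)=13848650, p(80)=15796476, p(81)=18004327, p(82)=20506255, p(83)=23338469, p(84)=26543660, p(85)=30167357, p(86)=34262962, p(87)=38887673, p(88)=44108109, p(89)=49995925, p(90)=56634173, p(91)=64112359, p(92)=72533807, p(93)=82010177, p(94)=92669720, p(95)=104651419, p(96)=118114304, p(97)=133230930, p(98)=150198136, p(99)=169229875, p(100)=190569292, p(101)=214481126, p(102)=241265379, p(103)=271248950, p(104)=304801365, p(105)=342325709, p(106)=384276336, p(107)=431149389, p(108)=483502844, p(109)=541946240, p(110)=607163746, p(111)=679903203, p(112)=761002156, p(113)=851376628, p(114)=952050665, p(115)=1064144451, p(116)=1188908248.
Final step: p(117) = p(116) + p(115) - p(112) - p(110) + p(105) + p(102) - p(95) - p(91) + p(82) + p(77) - p(66) - p(60) + p(47) + p(40) - p(25) - p(17) + p(0)
= 1188908248 + 1064144451 - 761002156 - 607163746 + 342325709 + 241265379 - 104651419 - 64112359 + 20506255 + 10619863 - 2323520 - 966467 + 124754 + 37338 - 1958 - 297 + 1
= 1327710076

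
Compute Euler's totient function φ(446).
222

446 = 2 × 223
φ(n) = n × ∏(1 - 1/p) for each prime p dividing n
φ(446) = 446 × (1 - 1/2) × (1 - 1/223) = 222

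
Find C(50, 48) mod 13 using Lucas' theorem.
3

Using Lucas' theorem:
Write n=50 and k=48 in base 13:
n in base 13: [3, 11]
k in base 13: [3, 9]
C(50,48) mod 13 = ∏ C(n_i, k_i) mod 13
Digit binomials (mod 13): C(3,3) = 1; C(11,9) = 55 ≡ 3
Product: 1 × 3 = 3 ≡ 3 (mod 13)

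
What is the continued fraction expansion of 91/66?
[1; 2, 1, 1, 1, 3, 2]

Euclidean algorithm steps:
91 = 1 × 66 + 25
66 = 2 × 25 + 16
25 = 1 × 16 + 9
16 = 1 × 9 + 7
9 = 1 × 7 + 2
7 = 3 × 2 + 1
2 = 2 × 1 + 0
Continued fraction: [1; 2, 1, 1, 1, 3, 2]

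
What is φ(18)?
6

18 = 2 × 3^2
φ(n) = n × ∏(1 - 1/p) for each prime p dividing n
φ(18) = 18 × (1 - 1/2) × (1 - 1/3) = 6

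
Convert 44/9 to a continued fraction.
[4; 1, 8]

Euclidean algorithm steps:
44 = 4 × 9 + 8
9 = 1 × 8 + 1
8 = 8 × 1 + 0
Continued fraction: [4; 1, 8]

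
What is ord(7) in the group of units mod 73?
24

73 is prime, so ord(7) divides φ(73) = 72.
Divisors of 72: 1, 2, 3, 4, 6, 8, 9, 12, 18, 24, 36, 72.
Repeated squaring: 7^1 ≡ 7, 7^2 ≡ 49, 7^4 ≡ 65, 7^8 ≡ 64, 7^16 ≡ 8, 7^32 ≡ 64, 7^64 ≡ 8 (mod 73).
Test 7^d mod 73 for each divisor d in increasing order:
7^1 ≡ 7
7^2 ≡ 49
7^3 = 7^2·7^1 ≡ 51
7^4 ≡ 65
7^6 = 7^4·7^2 ≡ 46
7^8 ≡ 64
7^9 = 7^8·7^1 ≡ 10
7^12 = 7^8·7^4 ≡ 72
7^18 = 7^16·7^2 ≡ 27
7^24 = 7^16·7^8 ≡ 1  ← first divisor giving 1
The order is 24.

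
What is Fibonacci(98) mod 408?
217

Matrix identity: Q^n = [[F_(n+1), F_n], [F_n, F_(n-1)]] with Q = [[1,1],[1,0]].
n = 98 = 1100010₂. Square-and-multiply, entries mod 408:
Q^1 = [[1,1],[1,0]]
Q^3 = (Q^1)²·Q = [[3,2],[2,1]]
Q^6 = (Q^3)² = [[13,8],[8,5]]
Q^12 = (Q^6)² = [[233,144],[144,89]]
Q^24 = (Q^12)² = [[361,264],[264,97]]
Q^49 = (Q^24)²·Q = [[241,97],[97,144]]
Q^98 = (Q^49)² = [[170,217],[217,361]]
F_98 mod 408 = Q^98[0][1] = 217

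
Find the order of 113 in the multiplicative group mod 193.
192

193 is prime, so ord(113) divides φ(193) = 192.
Divisors of 192: 1, 2, 3, 4, 6, 8, 12, 16, 24, 32, 48, 64, 96, 192.
Repeated squaring: 113^1 ≡ 113, 113^2 ≡ 31, 113^4 ≡ 189, 113^8 ≡ 16, 113^16 ≡ 63, 113^32 ≡ 109, 113^64 ≡ 108, 113^128 ≡ 84 (mod 193).
Test 113^d mod 193 for each divisor d in increasing order:
113^1 ≡ 113
113^2 ≡ 31
113^3 = 113^2·113^1 ≡ 29
113^4 ≡ 189
113^6 = 113^4·113^2 ≡ 69
113^8 ≡ 16
113^12 = 113^8·113^4 ≡ 129
113^16 ≡ 63
113^24 = 113^16·113^8 ≡ 43
113^32 ≡ 109
113^48 = 113^32·113^16 ≡ 112
113^64 ≡ 108
113^96 = 113^64·113^32 ≡ 192
113^192 = 113^128·113^64 ≡ 1  ← first divisor giving 1
The order is 192.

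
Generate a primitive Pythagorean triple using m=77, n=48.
(3625, 7392, 8233)

Euclid's formula: a = m² - n², b = 2mn, c = m² + n²
m = 77, n = 48
a = 77² - 48² = 5929 - 2304 = 3625
b = 2 × 77 × 48 = 7392
c = 77² + 48² = 5929 + 2304 = 8233
Verification: 3625² + 7392² = 13140625 + 54641664 = 67782289 = 8233² ✓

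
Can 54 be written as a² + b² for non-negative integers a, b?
Not possible

Factorization: 54 = 2 × 3^3
By Fermat: n is sum of two squares iff every prime p ≡ 3 (mod 4) appears to even power.
Prime(s) ≡ 3 (mod 4) with odd exponent: [(3, 3)]
Therefore 54 cannot be expressed as a² + b².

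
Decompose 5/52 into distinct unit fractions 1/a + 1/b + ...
1/11 + 1/191 + 1/109252

Greedy algorithm:
5/52: ceiling(52/5) = 11, use 1/11
3/572: ceiling(572/3) = 191, use 1/191
1/109252: ceiling(109252/1) = 109252, use 1/109252
Result: 5/52 = 1/11 + 1/191 + 1/109252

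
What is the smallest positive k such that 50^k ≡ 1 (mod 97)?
8

97 is prime, so ord(50) divides φ(97) = 96.
Divisors of 96: 1, 2, 3, 4, 6, 8, 12, 16, 24, 32, 48, 96.
Repeated squaring: 50^1 ≡ 50, 50^2 ≡ 75, 50^4 ≡ 96, 50^8 ≡ 1, 50^16 ≡ 1, 50^32 ≡ 1, 50^64 ≡ 1 (mod 97).
Test 50^d mod 97 for each divisor d in increasing order:
50^1 ≡ 50
50^2 ≡ 75
50^3 = 50^2·50^1 ≡ 64
50^4 ≡ 96
50^6 = 50^4·50^2 ≡ 22
50^8 ≡ 1  ← first divisor giving 1
The order is 8.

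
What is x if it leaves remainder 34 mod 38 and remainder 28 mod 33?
490

Using Chinese Remainder Theorem:
M = 38 × 33 = 1254
M1 = 33, M2 = 38
y1 = 33^(-1) mod 38 = 15
y2 = 38^(-1) mod 33 = 20
x = (34×33×15 + 28×38×20) mod 1254 = 490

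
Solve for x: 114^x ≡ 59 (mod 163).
27

Baby-step giant-step with step n = ⌈√163⌉ = 13.
Baby steps 114^j mod 163 (j:value) for j=0..12: 0:1, 1:114, 2:119, 3:37, 4:143, 5:2, 6:65, 7:75, 8:74, 9:123, 10:4, 11:130, 12:150.
Giant-step multiplier: 114^(-13) ≡ 114^(162-13) = 114^149 ≡ 76 (mod 163).
Giant steps γ_i = 59·76^i mod 163: γ_0=59, γ_1=83, γ_2=114 (in table at j=1).
x = i·n + j = 2·13 + 1 = 27.
Check: 114^27 ≡ 59 (mod 163).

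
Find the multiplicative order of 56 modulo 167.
83

167 is prime, so ord(56) divides φ(167) = 166.
Divisors of 166: 1, 2, 83, 166.
Repeated squaring: 56^1 ≡ 56, 56^2 ≡ 130, 56^4 ≡ 33, 56^8 ≡ 87, 56^16 ≡ 54, 56^32 ≡ 77, 56^64 ≡ 84, 56^128 ≡ 42 (mod 167).
Test 56^d mod 167 for each divisor d in increasing order:
56^1 ≡ 56
56^2 ≡ 130
56^83 = 56^64·56^16·56^2·56^1 ≡ 1  ← first divisor giving 1
The order is 83.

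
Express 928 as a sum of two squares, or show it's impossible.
12² + 28² (a=12, b=28)

Factorization: 928 = 2^5 × 29
By Fermat: n is sum of two squares iff every prime p ≡ 3 (mod 4) appears to even power.
All primes ≡ 3 (mod 4) appear to even power.
Search a = 0, 1, 2, … for 928 - a² a perfect square: first hit at a = 12: 928 - 144 = 784 = 28².
928 = 12² + 28² = 144 + 784 ✓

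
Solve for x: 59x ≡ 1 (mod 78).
41

gcd(59, 78) = 1, so the inverse exists.
Extended Euclidean algorithm on (78, 59):
78 = 1 × 59 + 19  ⟹  19 = (1)·78 + (-1)·59
59 = 3 × 19 + 2  ⟹  2 = (-3)·78 + (4)·59
19 = 9 × 2 + 1  ⟹  1 = (28)·78 + (-37)·59
So (-37)·59 ≡ 1 (mod 78), i.e. 59^(-1) ≡ -37 ≡ 41 (mod 78).
Check: 59 × 41 = 2419 ≡ 1 (mod 78)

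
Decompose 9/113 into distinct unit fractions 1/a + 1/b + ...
1/13 + 1/368 + 1/180198 + 1/48706798608

Greedy algorithm:
9/113: ceiling(113/9) = 13, use 1/13
4/1469: ceiling(1469/4) = 368, use 1/368
3/540592: ceiling(540592/3) = 180198, use 1/180198
1/48706798608: ceiling(48706798608/1) = 48706798608, use 1/48706798608
Result: 9/113 = 1/13 + 1/368 + 1/180198 + 1/48706798608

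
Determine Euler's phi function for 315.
144

315 = 3^2 × 5 × 7
φ(n) = n × ∏(1 - 1/p) for each prime p dividing n
φ(315) = 315 × (1 - 1/3) × (1 - 1/5) × (1 - 1/7) = 144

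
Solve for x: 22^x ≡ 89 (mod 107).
96

Baby-step giant-step with step n = ⌈√107⌉ = 11.
Baby steps 22^j mod 107 (j:value) for j=0..10: 0:1, 1:22, 2:56, 3:55, 4:33, 5:84, 6:29, 7:103, 8:19, 9:97, 10:101.
Giant-step multiplier: 22^(-11) ≡ 22^(106-11) = 22^95 ≡ 77 (mod 107).
Giant steps γ_i = 89·77^i mod 107: γ_0=89, γ_1=5, γ_2=64, γ_3=6, γ_4=34, γ_5=50, γ_6=105, γ_7=60, γ_8=19 (in table at j=8).
x = i·n + j = 8·11 + 8 = 96.
Check: 22^96 ≡ 89 (mod 107).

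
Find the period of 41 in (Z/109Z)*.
12

109 is prime, so ord(41) divides φ(109) = 108.
Divisors of 108: 1, 2, 3, 4, 6, 9, 12, 18, 27, 36, 54, 108.
Repeated squaring: 41^1 ≡ 41, 41^2 ≡ 46, 41^4 ≡ 45, 41^8 ≡ 63, 41^16 ≡ 45, 41^32 ≡ 63, 41^64 ≡ 45 (mod 109).
Test 41^d mod 109 for each divisor d in increasing order:
41^1 ≡ 41
41^2 ≡ 46
41^3 = 41^2·41^1 ≡ 33
41^4 ≡ 45
41^6 = 41^4·41^2 ≡ 108
41^9 = 41^8·41^1 ≡ 76
41^12 = 41^8·41^4 ≡ 1  ← first divisor giving 1
The order is 12.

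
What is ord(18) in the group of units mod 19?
2

19 is prime, so ord(18) divides φ(19) = 18.
Divisors of 18: 1, 2, 3, 6, 9, 18.
Repeated squaring: 18^1 ≡ 18, 18^2 ≡ 1, 18^4 ≡ 1, 18^8 ≡ 1, 18^16 ≡ 1 (mod 19).
Test 18^d mod 19 for each divisor d in increasing order:
18^1 ≡ 18
18^2 ≡ 1  ← first divisor giving 1
The order is 2.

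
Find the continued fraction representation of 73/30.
[2; 2, 3, 4]

Euclidean algorithm steps:
73 = 2 × 30 + 13
30 = 2 × 13 + 4
13 = 3 × 4 + 1
4 = 4 × 1 + 0
Continued fraction: [2; 2, 3, 4]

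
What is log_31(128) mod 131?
63

Baby-step giant-step with step n = ⌈√131⌉ = 12.
Baby steps 31^j mod 131 (j:value) for j=0..11: 0:1, 1:31, 2:44, 3:54, 4:102, 5:18, 6:34, 7:6, 8:55, 9:2, 10:62, 11:88.
Giant-step multiplier: 31^(-12) ≡ 31^(130-12) = 31^118 ≡ 74 (mod 131).
Giant steps γ_i = 128·74^i mod 131: γ_0=128, γ_1=40, γ_2=78, γ_3=8, γ_4=68, γ_5=54 (in table at j=3).
x = i·n + j = 5·12 + 3 = 63.
Check: 31^63 ≡ 128 (mod 131).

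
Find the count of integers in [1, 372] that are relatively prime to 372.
120

372 = 2^2 × 3 × 31
φ(n) = n × ∏(1 - 1/p) for each prime p dividing n
φ(372) = 372 × (1 - 1/2) × (1 - 1/3) × (1 - 1/31) = 120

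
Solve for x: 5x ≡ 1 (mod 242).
97

gcd(5, 242) = 1, so the inverse exists.
Extended Euclidean algorithm on (242, 5):
242 = 48 × 5 + 2  ⟹  2 = (1)·242 + (-48)·5
5 = 2 × 2 + 1  ⟹  1 = (-2)·242 + (97)·5
So (97)·5 ≡ 1 (mod 242), i.e. 5^(-1) ≡ 97 (mod 242).
Check: 5 × 97 = 485 ≡ 1 (mod 242)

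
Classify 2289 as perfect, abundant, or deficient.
deficient

Proper divisors of 2289: sum = 1 + 3 + 7 + 21 + 109 + 327 + 763 = 1231
Since 1231 < 2289, 2289 is deficient.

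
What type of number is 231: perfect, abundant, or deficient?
deficient

Proper divisors of 231: sum = 1 + 3 + 7 + 11 + 21 + 33 + 77 = 153
Since 153 < 231, 231 is deficient.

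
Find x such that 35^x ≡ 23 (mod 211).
21

Baby-step giant-step with step n = ⌈√211⌉ = 15.
Baby steps 35^j mod 211 (j:value) for j=0..14: 0:1, 1:35, 2:170, 3:42, 4:204, 5:177, 6:76, 7:128, 8:49, 9:27, 10:101, 11:159, 12:79, 13:22, 14:137.
Giant-step multiplier: 35^(-15) ≡ 35^(210-15) = 35^195 ≡ 40 (mod 211).
Giant steps γ_i = 23·40^i mod 211: γ_0=23, γ_1=76 (in table at j=6).
x = i·n + j = 1·15 + 6 = 21.
Check: 35^21 ≡ 23 (mod 211).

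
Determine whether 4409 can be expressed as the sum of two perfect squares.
40² + 53² (a=40, b=53)

Factorization: 4409 = 4409
By Fermat: n is sum of two squares iff every prime p ≡ 3 (mod 4) appears to even power.
All primes ≡ 3 (mod 4) appear to even power.
Search a = 0, 1, 2, … for 4409 - a² a perfect square: first hit at a = 40: 4409 - 1600 = 2809 = 53².
4409 = 40² + 53² = 1600 + 2809 ✓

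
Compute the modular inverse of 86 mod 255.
86

gcd(86, 255) = 1, so the inverse exists.
Extended Euclidean algorithm on (255, 86):
255 = 2 × 86 + 83  ⟹  83 = (1)·255 + (-2)·86
86 = 1 × 83 + 3  ⟹  3 = (-1)·255 + (3)·86
83 = 27 × 3 + 2  ⟹  2 = (28)·255 + (-83)·86
3 = 1 × 2 + 1  ⟹  1 = (-29)·255 + (86)·86
So (86)·86 ≡ 1 (mod 255), i.e. 86^(-1) ≡ 86 (mod 255).
Check: 86 × 86 = 7396 ≡ 1 (mod 255)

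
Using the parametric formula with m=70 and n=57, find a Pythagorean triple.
(1651, 7980, 8149)

Euclid's formula: a = m² - n², b = 2mn, c = m² + n²
m = 70, n = 57
a = 70² - 57² = 4900 - 3249 = 1651
b = 2 × 70 × 57 = 7980
c = 70² + 57² = 4900 + 3249 = 8149
Verification: 1651² + 7980² = 2725801 + 63680400 = 66406201 = 8149² ✓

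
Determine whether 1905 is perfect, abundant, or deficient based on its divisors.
deficient

Proper divisors of 1905: sum = 1 + 3 + 5 + 15 + 127 + 381 + 635 = 1167
Since 1167 < 1905, 1905 is deficient.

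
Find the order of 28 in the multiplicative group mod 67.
66

67 is prime, so ord(28) divides φ(67) = 66.
Divisors of 66: 1, 2, 3, 6, 11, 22, 33, 66.
Repeated squaring: 28^1 ≡ 28, 28^2 ≡ 47, 28^4 ≡ 65, 28^8 ≡ 4, 28^16 ≡ 16, 28^32 ≡ 55, 28^64 ≡ 10 (mod 67).
Test 28^d mod 67 for each divisor d in increasing order:
28^1 ≡ 28
28^2 ≡ 47
28^3 = 28^2·28^1 ≡ 43
28^6 = 28^4·28^2 ≡ 40
28^11 = 28^8·28^2·28^1 ≡ 38
28^22 = 28^16·28^4·28^2 ≡ 37
28^33 = 28^32·28^1 ≡ 66
28^66 = 28^64·28^2 ≡ 1  ← first divisor giving 1
The order is 66.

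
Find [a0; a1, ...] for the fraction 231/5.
[46; 5]

Euclidean algorithm steps:
231 = 46 × 5 + 1
5 = 5 × 1 + 0
Continued fraction: [46; 5]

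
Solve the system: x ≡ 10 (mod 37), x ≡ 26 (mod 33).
158

Using Chinese Remainder Theorem:
M = 37 × 33 = 1221
M1 = 33, M2 = 37
y1 = 33^(-1) mod 37 = 9
y2 = 37^(-1) mod 33 = 25
x = (10×33×9 + 26×37×25) mod 1221 = 158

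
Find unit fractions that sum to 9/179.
1/20 + 1/3580

Greedy algorithm:
9/179: ceiling(179/9) = 20, use 1/20
1/3580: ceiling(3580/1) = 3580, use 1/3580
Result: 9/179 = 1/20 + 1/3580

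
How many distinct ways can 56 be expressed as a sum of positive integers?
526823

p(n) counts ways to write n as a sum of positive integers (order ignored).
Euler's pentagonal recurrence: p(k) = p(k-1) + p(k-2) - p(k-5) - p(k-7) + p(k-12) + p(k-15) - ... (offsets j(3j∓1)/2, signs ++--, p(0)=1, p(<0)=0).
DP table for k = 0..55: p(0)=1, p(1)=1, p(2)=2, p(3)=3, p(4)=5, p(5)=7, p(6)=11, p(7)=15, p(8)=22, p(9)=30, p(10)=42, p(11)=56, p(12)=77, p(13)=101, p(14)=135, p(15)=176, p(16)=231, p(17)=297, p(18)=385, p(19)=490, p(20)=627, p(21)=792, p(22)=1002, p(23)=1255, p(24)=1575, p(25)=1958, p(26)=2436, p(27)=3010, p(28)=3718, p(29)=4565, p(30)=5604, p(31)=6842, p(32)=8349, p(33)=10143, p(34)=12310, p(35)=14883, p(36)=17977, p(37)=21637, p(38)=26015, p(39)=31185, p(40)=37338, p(41)=44583, p(42)=53174, p(43)=63261, p(44)=75175, p(45)=89134, p(46)=105558, p(47)=124754, p(48)=147273, p(49)=173525, p(50)=204226, p(51)=239943, p(52)=281589, p(53)=329931, p(54)=386155, p(55)=451276.
Final step: p(56) = p(55) + p(54) - p(51) - p(49) + p(44) + p(41) - p(34) - p(30) + p(21) + p(16) - p(5)
= 451276 + 386155 - 239943 - 173525 + 75175 + 44583 - 12310 - 5604 + 792 + 231 - 7
= 526823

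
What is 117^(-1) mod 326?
287

gcd(117, 326) = 1, so the inverse exists.
Extended Euclidean algorithm on (326, 117):
326 = 2 × 117 + 92  ⟹  92 = (1)·326 + (-2)·117
117 = 1 × 92 + 25  ⟹  25 = (-1)·326 + (3)·117
92 = 3 × 25 + 17  ⟹  17 = (4)·326 + (-11)·117
25 = 1 × 17 + 8  ⟹  8 = (-5)·326 + (14)·117
17 = 2 × 8 + 1  ⟹  1 = (14)·326 + (-39)·117
So (-39)·117 ≡ 1 (mod 326), i.e. 117^(-1) ≡ -39 ≡ 287 (mod 326).
Check: 117 × 287 = 33579 ≡ 1 (mod 326)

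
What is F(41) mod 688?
557

Matrix identity: Q^n = [[F_(n+1), F_n], [F_n, F_(n-1)]] with Q = [[1,1],[1,0]].
n = 41 = 101001₂. Square-and-multiply, entries mod 688:
Q^1 = [[1,1],[1,0]]
Q^2 = (Q^1)² = [[2,1],[1,1]]
Q^5 = (Q^2)²·Q = [[8,5],[5,3]]
Q^10 = (Q^5)² = [[89,55],[55,34]]
Q^20 = (Q^10)² = [[626,573],[573,53]]
Q^41 = (Q^20)²·Q = [[216,557],[557,347]]
F_41 mod 688 = Q^41[0][1] = 557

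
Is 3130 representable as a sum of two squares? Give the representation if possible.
23² + 51² (a=23, b=51)

Factorization: 3130 = 2 × 5 × 313
By Fermat: n is sum of two squares iff every prime p ≡ 3 (mod 4) appears to even power.
All primes ≡ 3 (mod 4) appear to even power.
Search a = 0, 1, 2, … for 3130 - a² a perfect square: first hit at a = 23: 3130 - 529 = 2601 = 51².
3130 = 23² + 51² = 529 + 2601 ✓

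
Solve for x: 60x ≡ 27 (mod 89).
x ≡ 85 (mod 89)

gcd(60, 89) = 1, which divides 27, so solutions exist.
Find 60^(-1) mod 89 by the extended Euclidean algorithm:
89 = 1 × 60 + 29  ⟹  29 = (1)·89 + (-1)·60
60 = 2 × 29 + 2  ⟹  2 = (-2)·89 + (3)·60
29 = 14 × 2 + 1  ⟹  1 = (29)·89 + (-43)·60
So (-43)·60 ≡ 1 (mod 89), i.e. 60^(-1) ≡ -43 ≡ 46 (mod 89).
x ≡ 46 × 27 = 1242 ≡ 85 (mod 89).
Check: 60 × 85 = 5100 ≡ 27 (mod 89).
Unique solution: x ≡ 85 (mod 89)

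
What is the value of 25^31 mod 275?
25

Repeated squaring. Binary of 31 = 11111.
25^1 ≡ 25 (mod 275); 25^2 ≡ 75 (mod 275); 25^4 ≡ 125 (mod 275); 25^8 ≡ 225 (mod 275); 25^16 ≡ 25 (mod 275)
25^31 = 25^1 × 25^2 × 25^4 × 25^8 × 25^16 ≡ 25 (mod 275)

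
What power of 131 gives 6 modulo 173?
24

Baby-step giant-step with step n = ⌈√173⌉ = 14.
Baby steps 131^j mod 173 (j:value) for j=0..13: 0:1, 1:131, 2:34, 3:129, 4:118, 5:61, 6:33, 7:171, 8:84, 9:105, 10:88, 11:110, 12:51, 13:107.
Giant-step multiplier: 131^(-14) ≡ 131^(172-14) = 131^158 ≡ 130 (mod 173).
Giant steps γ_i = 6·130^i mod 173: γ_0=6, γ_1=88 (in table at j=10).
x = i·n + j = 1·14 + 10 = 24.
Check: 131^24 ≡ 6 (mod 173).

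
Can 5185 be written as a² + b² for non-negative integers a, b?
1² + 72² (a=1, b=72)

Factorization: 5185 = 5 × 17 × 61
By Fermat: n is sum of two squares iff every prime p ≡ 3 (mod 4) appears to even power.
All primes ≡ 3 (mod 4) appear to even power.
Search a = 0, 1, 2, … for 5185 - a² a perfect square: first hit at a = 1: 5185 - 1 = 5184 = 72².
5185 = 1² + 72² = 1 + 5184 ✓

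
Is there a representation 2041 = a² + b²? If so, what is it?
4² + 45² (a=4, b=45)

Factorization: 2041 = 13 × 157
By Fermat: n is sum of two squares iff every prime p ≡ 3 (mod 4) appears to even power.
All primes ≡ 3 (mod 4) appear to even power.
Search a = 0, 1, 2, … for 2041 - a² a perfect square: first hit at a = 4: 2041 - 16 = 2025 = 45².
2041 = 4² + 45² = 16 + 2025 ✓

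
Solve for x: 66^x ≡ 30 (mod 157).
4

Baby-step giant-step with step n = ⌈√157⌉ = 13.
Baby steps 66^j mod 157 (j:value) for j=0..12: 0:1, 1:66, 2:117, 3:29, 4:30, 5:96, 6:56, 7:85, 8:115, 9:54, 10:110, 11:38, 12:153.
h = 30 is already in the table at j=4, so x = 4.
Check: 66^4 ≡ 30 (mod 157).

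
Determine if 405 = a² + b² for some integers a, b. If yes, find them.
9² + 18² (a=9, b=18)

Factorization: 405 = 3^4 × 5
By Fermat: n is sum of two squares iff every prime p ≡ 3 (mod 4) appears to even power.
All primes ≡ 3 (mod 4) appear to even power.
Search a = 0, 1, 2, … for 405 - a² a perfect square: first hit at a = 9: 405 - 81 = 324 = 18².
405 = 9² + 18² = 81 + 324 ✓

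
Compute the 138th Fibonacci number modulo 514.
484

Matrix identity: Q^n = [[F_(n+1), F_n], [F_n, F_(n-1)]] with Q = [[1,1],[1,0]].
n = 138 = 10001010₂. Square-and-multiply, entries mod 514:
Q^1 = [[1,1],[1,0]]
Q^2 = (Q^1)² = [[2,1],[1,1]]
Q^4 = (Q^2)² = [[5,3],[3,2]]
Q^8 = (Q^4)² = [[34,21],[21,13]]
Q^17 = (Q^8)²·Q = [[14,55],[55,473]]
Q^34 = (Q^17)² = [[137,57],[57,80]]
Q^69 = (Q^34)²·Q = [[463,430],[430,33]]
Q^138 = (Q^69)² = [[405,484],[484,435]]
F_138 mod 514 = Q^138[0][1] = 484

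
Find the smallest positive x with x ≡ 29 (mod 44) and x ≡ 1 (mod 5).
161

Using Chinese Remainder Theorem:
M = 44 × 5 = 220
M1 = 5, M2 = 44
y1 = 5^(-1) mod 44 = 9
y2 = 44^(-1) mod 5 = 4
x = (29×5×9 + 1×44×4) mod 220 = 161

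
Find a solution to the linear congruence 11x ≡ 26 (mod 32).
x ≡ 14 (mod 32)

gcd(11, 32) = 1, which divides 26, so solutions exist.
Find 11^(-1) mod 32 by the extended Euclidean algorithm:
32 = 2 × 11 + 10  ⟹  10 = (1)·32 + (-2)·11
11 = 1 × 10 + 1  ⟹  1 = (-1)·32 + (3)·11
So (3)·11 ≡ 1 (mod 32), i.e. 11^(-1) ≡ 3 (mod 32).
x ≡ 3 × 26 = 78 ≡ 14 (mod 32).
Check: 11 × 14 = 154 ≡ 26 (mod 32).
Unique solution: x ≡ 14 (mod 32)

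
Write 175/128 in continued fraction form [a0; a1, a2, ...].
[1; 2, 1, 2, 1, 1, 1, 1, 2]

Euclidean algorithm steps:
175 = 1 × 128 + 47
128 = 2 × 47 + 34
47 = 1 × 34 + 13
34 = 2 × 13 + 8
13 = 1 × 8 + 5
8 = 1 × 5 + 3
5 = 1 × 3 + 2
3 = 1 × 2 + 1
2 = 2 × 1 + 0
Continued fraction: [1; 2, 1, 2, 1, 1, 1, 1, 2]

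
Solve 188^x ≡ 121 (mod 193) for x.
174

Baby-step giant-step with step n = ⌈√193⌉ = 14.
Baby steps 188^j mod 193 (j:value) for j=0..13: 0:1, 1:188, 2:25, 3:68, 4:46, 5:156, 6:185, 7:40, 8:186, 9:35, 10:18, 11:103, 12:64, 13:66.
Giant-step multiplier: 188^(-14) ≡ 188^(192-14) = 188^178 ≡ 162 (mod 193).
Giant steps γ_i = 121·162^i mod 193: γ_0=121, γ_1=109, γ_2=95, γ_3=143, γ_4=6, γ_5=7, γ_6=169, γ_7=165, γ_8=96, γ_9=112, γ_10=2, γ_11=131, γ_12=185 (in table at j=6).
x = i·n + j = 12·14 + 6 = 174.
Check: 188^174 ≡ 121 (mod 193).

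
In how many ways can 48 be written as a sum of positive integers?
147273

p(n) counts ways to write n as a sum of positive integers (order ignored).
Euler's pentagonal recurrence: p(k) = p(k-1) + p(k-2) - p(k-5) - p(k-7) + p(k-12) + p(k-15) - ... (offsets j(3j∓1)/2, signs ++--, p(0)=1, p(<0)=0).
DP table for k = 0..47: p(0)=1, p(1)=1, p(2)=2, p(3)=3, p(4)=5, p(5)=7, p(6)=11, p(7)=15, p(8)=22, p(9)=30, p(10)=42, p(11)=56, p(12)=77, p(13)=101, p(14)=135, p(15)=176, p(16)=231, p(17)=297, p(18)=385, p(19)=490, p(20)=627, p(21)=792, p(22)=1002, p(23)=1255, p(24)=1575, p(25)=1958, p(26)=2436, p(27)=3010, p(28)=3718, p(29)=4565, p(30)=5604, p(31)=6842, p(32)=8349, p(33)=10143, p(34)=12310, p(35)=14883, p(36)=17977, p(37)=21637, p(38)=26015, p(39)=31185, p(40)=37338, p(41)=44583, p(42)=53174, p(43)=63261, p(44)=75175, p(45)=89134, p(46)=105558, p(47)=124754.
Final step: p(48) = p(47) + p(46) - p(43) - p(41) + p(36) + p(33) - p(26) - p(22) + p(13) + p(8)
= 124754 + 105558 - 63261 - 44583 + 17977 + 10143 - 2436 - 1002 + 101 + 22
= 147273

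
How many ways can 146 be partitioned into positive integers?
27517052599

p(n) counts ways to write n as a sum of positive integers (order ignored).
Euler's pentagonal recurrence: p(k) = p(k-1) + p(k-2) - p(k-5) - p(k-7) + p(k-12) + p(k-15) - ... (offsets j(3j∓1)/2, signs ++--, p(0)=1, p(<0)=0).
DP table for k = 0..145: p(0)=1, p(1)=1, p(2)=2, p(3)=3, p(4)=5, p(5)=7, p(6)=11, p(7)=15, p(8)=22, p(9)=30, p(10)=42, p(11)=56, p(12)=77, p(13)=101, p(14)=135, p(15)=176, p(16)=231, p(17)=297, p(18)=385, p(19)=490, p(20)=627, p(21)=792, p(22)=1002, p(23)=1255, p(24)=1575, p(25)=1958, p(26)=2436, p(27)=3010, p(28)=3718, p(29)=4565, p(30)=5604, p(31)=6842, p(32)=8349, p(33)=10143, p(34)=12310, p(35)=14883, p(36)=17977, p(37)=21637, p(38)=26015, p(39)=31185, p(40)=37338, p(41)=44583, p(42)=53174, p(43)=63261, p(44)=75175, p(45)=89134, p(46)=105558, p(47)=124754, p(48)=147273, p(49)=173525, p(50)=204226, p(51)=239943, p(52)=281589, p(53)=329931, p(54)=386155, p(55)=451276, p(56)=526823, p(57)=614154, p(58)=715220, p(59)=831820, p(60)=966467, p(61)=1121505, p(62)=1300156, p(63)=1505499, p(64)=1741630, p(65)=2012558, p(66)=2323520, p(67)=2679689, p(68)=3087735, p(69)=3554345, p(70)=4087968, p(71)=4697205, p(72)=5392783, p(73)=6185689, p(74)=7089500, p(75)=8118264, p(76)=9289091, p(77)=10619863, p(78)=12132164, p(79)=13848650, p(80)=15796476, p(81)=18004327, p(82)=20506255, p(83)=23338469, p(84)=26543660, p(85)=30167357, p(86)=34262962, p(87)=38887673, p(88)=44108109, p(89)=49995925, p(90)=56634173, p(91)=64112359, p(92)=72533807, p(93)=82010177, p(94)=92669720, p(95)=104651419, p(96)=118114304, p(97)=133230930, p(98)=150198136, p(99)=169229875, p(100)=190569292, p(101)=214481126, p(102)=241265379, p(103)=271248950, p(104)=304801365, p(105)=342325709, p(106)=384276336, p(107)=431149389, p(108)=483502844, p(109)=541946240, p(110)=607163746, p(111)=679903203, p(112)=761002156, p(113)=851376628, p(114)=952050665, p(115)=1064144451, p(116)=1188908248, p(117)=1327710076, p(118)=1482074143, p(119)=1653668665, p(120)=1844349560, p(121)=2056148051, p(122)=2291320912, p(123)=2552338241, p(124)=2841940500, p(125)=3163127352, p(126)=3519222692, p(127)=3913864295, p(128)=4351078600, p(129)=4835271870, p(130)=5371315400, p(131)=5964539504, p(132)=6620830889, p(133)=7346629512, p(134)=8149040695, p(135)=9035836076, p(136)=10015581680, p(137)=11097645016, p(138)=12292341831, p(139)=13610949895, p(140)=15065878135, p(141)=16670689208, p(142)=18440293320, p(143)=20390982757, p(144)=22540654445, p(145)=24908858009.
Final step: p(146) = p(145) + p(144) - p(141) - p(139) + p(134) + p(131) - p(124) - p(120) + p(111) + p(106) - p(95) - p(89) + p(76) + p(69) - p(54) - p(46) + p(29) + p(20) - p(1)
= 24908858009 + 22540654445 - 16670689208 - 13610949895 + 8149040695 + 5964539504 - 2841940500 - 1844349560 + 679903203 + 384276336 - 104651419 - 49995925 + 9289091 + 3554345 - 386155 - 105558 + 4565 + 627 - 1
= 27517052599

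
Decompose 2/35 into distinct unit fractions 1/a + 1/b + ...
1/18 + 1/630

Greedy algorithm:
2/35: ceiling(35/2) = 18, use 1/18
1/630: ceiling(630/1) = 630, use 1/630
Result: 2/35 = 1/18 + 1/630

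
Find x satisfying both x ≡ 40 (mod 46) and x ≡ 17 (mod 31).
730

Using Chinese Remainder Theorem:
M = 46 × 31 = 1426
M1 = 31, M2 = 46
y1 = 31^(-1) mod 46 = 3
y2 = 46^(-1) mod 31 = 29
x = (40×31×3 + 17×46×29) mod 1426 = 730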